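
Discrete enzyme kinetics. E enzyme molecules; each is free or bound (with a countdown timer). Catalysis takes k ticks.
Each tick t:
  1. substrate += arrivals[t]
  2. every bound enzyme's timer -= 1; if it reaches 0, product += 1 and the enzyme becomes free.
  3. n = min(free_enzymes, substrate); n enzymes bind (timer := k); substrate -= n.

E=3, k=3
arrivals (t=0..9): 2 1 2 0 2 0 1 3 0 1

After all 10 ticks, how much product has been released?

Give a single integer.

t=0: arr=2 -> substrate=0 bound=2 product=0
t=1: arr=1 -> substrate=0 bound=3 product=0
t=2: arr=2 -> substrate=2 bound=3 product=0
t=3: arr=0 -> substrate=0 bound=3 product=2
t=4: arr=2 -> substrate=1 bound=3 product=3
t=5: arr=0 -> substrate=1 bound=3 product=3
t=6: arr=1 -> substrate=0 bound=3 product=5
t=7: arr=3 -> substrate=2 bound=3 product=6
t=8: arr=0 -> substrate=2 bound=3 product=6
t=9: arr=1 -> substrate=1 bound=3 product=8

Answer: 8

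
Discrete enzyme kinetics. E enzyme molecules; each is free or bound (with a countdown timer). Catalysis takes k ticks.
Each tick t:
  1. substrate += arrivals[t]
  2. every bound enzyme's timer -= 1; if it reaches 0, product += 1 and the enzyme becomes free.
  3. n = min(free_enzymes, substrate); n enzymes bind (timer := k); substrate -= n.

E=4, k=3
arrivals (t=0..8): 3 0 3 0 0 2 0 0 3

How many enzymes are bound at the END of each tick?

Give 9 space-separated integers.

t=0: arr=3 -> substrate=0 bound=3 product=0
t=1: arr=0 -> substrate=0 bound=3 product=0
t=2: arr=3 -> substrate=2 bound=4 product=0
t=3: arr=0 -> substrate=0 bound=3 product=3
t=4: arr=0 -> substrate=0 bound=3 product=3
t=5: arr=2 -> substrate=0 bound=4 product=4
t=6: arr=0 -> substrate=0 bound=2 product=6
t=7: arr=0 -> substrate=0 bound=2 product=6
t=8: arr=3 -> substrate=0 bound=3 product=8

Answer: 3 3 4 3 3 4 2 2 3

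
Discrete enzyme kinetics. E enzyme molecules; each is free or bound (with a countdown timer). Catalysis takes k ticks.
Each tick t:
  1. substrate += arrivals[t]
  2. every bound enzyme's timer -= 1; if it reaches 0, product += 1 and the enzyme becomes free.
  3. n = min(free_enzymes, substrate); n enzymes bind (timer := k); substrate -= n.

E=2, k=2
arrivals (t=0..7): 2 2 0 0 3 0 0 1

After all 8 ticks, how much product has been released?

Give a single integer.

t=0: arr=2 -> substrate=0 bound=2 product=0
t=1: arr=2 -> substrate=2 bound=2 product=0
t=2: arr=0 -> substrate=0 bound=2 product=2
t=3: arr=0 -> substrate=0 bound=2 product=2
t=4: arr=3 -> substrate=1 bound=2 product=4
t=5: arr=0 -> substrate=1 bound=2 product=4
t=6: arr=0 -> substrate=0 bound=1 product=6
t=7: arr=1 -> substrate=0 bound=2 product=6

Answer: 6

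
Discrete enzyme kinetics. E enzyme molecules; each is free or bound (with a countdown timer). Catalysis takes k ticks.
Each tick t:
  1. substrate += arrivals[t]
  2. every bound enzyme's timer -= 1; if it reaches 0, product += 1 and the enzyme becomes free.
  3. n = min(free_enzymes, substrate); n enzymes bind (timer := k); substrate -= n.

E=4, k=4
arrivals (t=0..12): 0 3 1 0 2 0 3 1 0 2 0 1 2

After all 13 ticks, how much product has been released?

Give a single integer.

Answer: 8

Derivation:
t=0: arr=0 -> substrate=0 bound=0 product=0
t=1: arr=3 -> substrate=0 bound=3 product=0
t=2: arr=1 -> substrate=0 bound=4 product=0
t=3: arr=0 -> substrate=0 bound=4 product=0
t=4: arr=2 -> substrate=2 bound=4 product=0
t=5: arr=0 -> substrate=0 bound=3 product=3
t=6: arr=3 -> substrate=1 bound=4 product=4
t=7: arr=1 -> substrate=2 bound=4 product=4
t=8: arr=0 -> substrate=2 bound=4 product=4
t=9: arr=2 -> substrate=2 bound=4 product=6
t=10: arr=0 -> substrate=0 bound=4 product=8
t=11: arr=1 -> substrate=1 bound=4 product=8
t=12: arr=2 -> substrate=3 bound=4 product=8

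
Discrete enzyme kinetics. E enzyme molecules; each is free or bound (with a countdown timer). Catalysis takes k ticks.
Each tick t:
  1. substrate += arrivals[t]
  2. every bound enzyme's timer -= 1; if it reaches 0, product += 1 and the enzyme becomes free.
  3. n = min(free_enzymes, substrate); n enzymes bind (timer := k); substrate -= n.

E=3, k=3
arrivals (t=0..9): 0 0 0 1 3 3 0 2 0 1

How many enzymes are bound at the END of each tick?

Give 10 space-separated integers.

Answer: 0 0 0 1 3 3 3 3 3 3

Derivation:
t=0: arr=0 -> substrate=0 bound=0 product=0
t=1: arr=0 -> substrate=0 bound=0 product=0
t=2: arr=0 -> substrate=0 bound=0 product=0
t=3: arr=1 -> substrate=0 bound=1 product=0
t=4: arr=3 -> substrate=1 bound=3 product=0
t=5: arr=3 -> substrate=4 bound=3 product=0
t=6: arr=0 -> substrate=3 bound=3 product=1
t=7: arr=2 -> substrate=3 bound=3 product=3
t=8: arr=0 -> substrate=3 bound=3 product=3
t=9: arr=1 -> substrate=3 bound=3 product=4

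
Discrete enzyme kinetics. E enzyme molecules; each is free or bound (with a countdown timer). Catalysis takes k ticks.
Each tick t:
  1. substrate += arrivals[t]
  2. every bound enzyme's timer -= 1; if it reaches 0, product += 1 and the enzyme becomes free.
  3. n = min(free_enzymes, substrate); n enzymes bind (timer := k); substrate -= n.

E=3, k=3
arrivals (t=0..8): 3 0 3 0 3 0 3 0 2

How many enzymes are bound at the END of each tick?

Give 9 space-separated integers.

t=0: arr=3 -> substrate=0 bound=3 product=0
t=1: arr=0 -> substrate=0 bound=3 product=0
t=2: arr=3 -> substrate=3 bound=3 product=0
t=3: arr=0 -> substrate=0 bound=3 product=3
t=4: arr=3 -> substrate=3 bound=3 product=3
t=5: arr=0 -> substrate=3 bound=3 product=3
t=6: arr=3 -> substrate=3 bound=3 product=6
t=7: arr=0 -> substrate=3 bound=3 product=6
t=8: arr=2 -> substrate=5 bound=3 product=6

Answer: 3 3 3 3 3 3 3 3 3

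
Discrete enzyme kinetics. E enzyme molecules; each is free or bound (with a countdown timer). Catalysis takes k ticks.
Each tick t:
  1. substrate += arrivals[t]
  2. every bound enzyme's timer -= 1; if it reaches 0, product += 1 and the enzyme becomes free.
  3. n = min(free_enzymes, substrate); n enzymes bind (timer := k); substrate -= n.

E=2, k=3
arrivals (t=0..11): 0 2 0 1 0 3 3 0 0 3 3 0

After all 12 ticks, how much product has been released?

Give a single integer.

t=0: arr=0 -> substrate=0 bound=0 product=0
t=1: arr=2 -> substrate=0 bound=2 product=0
t=2: arr=0 -> substrate=0 bound=2 product=0
t=3: arr=1 -> substrate=1 bound=2 product=0
t=4: arr=0 -> substrate=0 bound=1 product=2
t=5: arr=3 -> substrate=2 bound=2 product=2
t=6: arr=3 -> substrate=5 bound=2 product=2
t=7: arr=0 -> substrate=4 bound=2 product=3
t=8: arr=0 -> substrate=3 bound=2 product=4
t=9: arr=3 -> substrate=6 bound=2 product=4
t=10: arr=3 -> substrate=8 bound=2 product=5
t=11: arr=0 -> substrate=7 bound=2 product=6

Answer: 6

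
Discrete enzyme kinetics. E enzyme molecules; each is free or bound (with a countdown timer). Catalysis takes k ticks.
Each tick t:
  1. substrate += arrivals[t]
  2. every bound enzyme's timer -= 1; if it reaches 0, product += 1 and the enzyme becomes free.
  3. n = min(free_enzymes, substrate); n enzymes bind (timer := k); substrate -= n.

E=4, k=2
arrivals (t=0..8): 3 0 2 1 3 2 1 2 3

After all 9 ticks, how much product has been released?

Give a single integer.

Answer: 12

Derivation:
t=0: arr=3 -> substrate=0 bound=3 product=0
t=1: arr=0 -> substrate=0 bound=3 product=0
t=2: arr=2 -> substrate=0 bound=2 product=3
t=3: arr=1 -> substrate=0 bound=3 product=3
t=4: arr=3 -> substrate=0 bound=4 product=5
t=5: arr=2 -> substrate=1 bound=4 product=6
t=6: arr=1 -> substrate=0 bound=3 product=9
t=7: arr=2 -> substrate=0 bound=4 product=10
t=8: arr=3 -> substrate=1 bound=4 product=12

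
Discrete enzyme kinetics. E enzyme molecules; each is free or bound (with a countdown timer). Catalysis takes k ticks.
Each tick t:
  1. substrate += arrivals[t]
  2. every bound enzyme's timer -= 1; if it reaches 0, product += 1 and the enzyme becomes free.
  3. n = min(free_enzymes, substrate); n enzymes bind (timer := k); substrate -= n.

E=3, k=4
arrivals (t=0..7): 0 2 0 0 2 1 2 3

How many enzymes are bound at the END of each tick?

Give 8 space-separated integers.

t=0: arr=0 -> substrate=0 bound=0 product=0
t=1: arr=2 -> substrate=0 bound=2 product=0
t=2: arr=0 -> substrate=0 bound=2 product=0
t=3: arr=0 -> substrate=0 bound=2 product=0
t=4: arr=2 -> substrate=1 bound=3 product=0
t=5: arr=1 -> substrate=0 bound=3 product=2
t=6: arr=2 -> substrate=2 bound=3 product=2
t=7: arr=3 -> substrate=5 bound=3 product=2

Answer: 0 2 2 2 3 3 3 3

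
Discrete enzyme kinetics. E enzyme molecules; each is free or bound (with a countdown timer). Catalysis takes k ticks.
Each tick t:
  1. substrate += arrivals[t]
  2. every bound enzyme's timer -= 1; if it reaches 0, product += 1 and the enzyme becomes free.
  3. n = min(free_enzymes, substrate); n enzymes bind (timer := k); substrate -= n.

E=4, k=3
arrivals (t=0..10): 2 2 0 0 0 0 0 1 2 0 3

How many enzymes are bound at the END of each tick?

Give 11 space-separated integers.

Answer: 2 4 4 2 0 0 0 1 3 3 4

Derivation:
t=0: arr=2 -> substrate=0 bound=2 product=0
t=1: arr=2 -> substrate=0 bound=4 product=0
t=2: arr=0 -> substrate=0 bound=4 product=0
t=3: arr=0 -> substrate=0 bound=2 product=2
t=4: arr=0 -> substrate=0 bound=0 product=4
t=5: arr=0 -> substrate=0 bound=0 product=4
t=6: arr=0 -> substrate=0 bound=0 product=4
t=7: arr=1 -> substrate=0 bound=1 product=4
t=8: arr=2 -> substrate=0 bound=3 product=4
t=9: arr=0 -> substrate=0 bound=3 product=4
t=10: arr=3 -> substrate=1 bound=4 product=5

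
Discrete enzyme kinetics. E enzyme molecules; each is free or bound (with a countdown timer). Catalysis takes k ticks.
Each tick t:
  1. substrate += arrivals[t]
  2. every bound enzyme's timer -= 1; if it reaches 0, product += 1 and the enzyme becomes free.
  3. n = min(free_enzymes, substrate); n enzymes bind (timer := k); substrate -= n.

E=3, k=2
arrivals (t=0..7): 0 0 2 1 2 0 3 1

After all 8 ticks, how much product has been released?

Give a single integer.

t=0: arr=0 -> substrate=0 bound=0 product=0
t=1: arr=0 -> substrate=0 bound=0 product=0
t=2: arr=2 -> substrate=0 bound=2 product=0
t=3: arr=1 -> substrate=0 bound=3 product=0
t=4: arr=2 -> substrate=0 bound=3 product=2
t=5: arr=0 -> substrate=0 bound=2 product=3
t=6: arr=3 -> substrate=0 bound=3 product=5
t=7: arr=1 -> substrate=1 bound=3 product=5

Answer: 5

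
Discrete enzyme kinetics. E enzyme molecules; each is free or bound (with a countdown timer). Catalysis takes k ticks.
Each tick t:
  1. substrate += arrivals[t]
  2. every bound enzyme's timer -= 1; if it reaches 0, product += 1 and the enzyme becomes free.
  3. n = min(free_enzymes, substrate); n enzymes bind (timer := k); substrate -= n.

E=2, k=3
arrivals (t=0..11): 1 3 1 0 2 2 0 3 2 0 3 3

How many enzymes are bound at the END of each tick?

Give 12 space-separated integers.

t=0: arr=1 -> substrate=0 bound=1 product=0
t=1: arr=3 -> substrate=2 bound=2 product=0
t=2: arr=1 -> substrate=3 bound=2 product=0
t=3: arr=0 -> substrate=2 bound=2 product=1
t=4: arr=2 -> substrate=3 bound=2 product=2
t=5: arr=2 -> substrate=5 bound=2 product=2
t=6: arr=0 -> substrate=4 bound=2 product=3
t=7: arr=3 -> substrate=6 bound=2 product=4
t=8: arr=2 -> substrate=8 bound=2 product=4
t=9: arr=0 -> substrate=7 bound=2 product=5
t=10: arr=3 -> substrate=9 bound=2 product=6
t=11: arr=3 -> substrate=12 bound=2 product=6

Answer: 1 2 2 2 2 2 2 2 2 2 2 2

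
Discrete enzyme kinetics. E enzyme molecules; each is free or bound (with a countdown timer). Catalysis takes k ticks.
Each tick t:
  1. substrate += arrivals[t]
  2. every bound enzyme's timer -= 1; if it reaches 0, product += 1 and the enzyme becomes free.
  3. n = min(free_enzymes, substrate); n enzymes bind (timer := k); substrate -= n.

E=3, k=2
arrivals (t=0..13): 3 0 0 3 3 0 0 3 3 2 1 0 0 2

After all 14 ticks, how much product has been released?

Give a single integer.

t=0: arr=3 -> substrate=0 bound=3 product=0
t=1: arr=0 -> substrate=0 bound=3 product=0
t=2: arr=0 -> substrate=0 bound=0 product=3
t=3: arr=3 -> substrate=0 bound=3 product=3
t=4: arr=3 -> substrate=3 bound=3 product=3
t=5: arr=0 -> substrate=0 bound=3 product=6
t=6: arr=0 -> substrate=0 bound=3 product=6
t=7: arr=3 -> substrate=0 bound=3 product=9
t=8: arr=3 -> substrate=3 bound=3 product=9
t=9: arr=2 -> substrate=2 bound=3 product=12
t=10: arr=1 -> substrate=3 bound=3 product=12
t=11: arr=0 -> substrate=0 bound=3 product=15
t=12: arr=0 -> substrate=0 bound=3 product=15
t=13: arr=2 -> substrate=0 bound=2 product=18

Answer: 18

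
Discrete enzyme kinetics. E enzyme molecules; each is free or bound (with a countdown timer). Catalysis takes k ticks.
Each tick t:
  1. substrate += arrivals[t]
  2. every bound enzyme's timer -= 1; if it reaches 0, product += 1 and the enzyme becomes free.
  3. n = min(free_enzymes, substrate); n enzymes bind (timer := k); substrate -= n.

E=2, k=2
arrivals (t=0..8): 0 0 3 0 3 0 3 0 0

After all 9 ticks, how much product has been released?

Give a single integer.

t=0: arr=0 -> substrate=0 bound=0 product=0
t=1: arr=0 -> substrate=0 bound=0 product=0
t=2: arr=3 -> substrate=1 bound=2 product=0
t=3: arr=0 -> substrate=1 bound=2 product=0
t=4: arr=3 -> substrate=2 bound=2 product=2
t=5: arr=0 -> substrate=2 bound=2 product=2
t=6: arr=3 -> substrate=3 bound=2 product=4
t=7: arr=0 -> substrate=3 bound=2 product=4
t=8: arr=0 -> substrate=1 bound=2 product=6

Answer: 6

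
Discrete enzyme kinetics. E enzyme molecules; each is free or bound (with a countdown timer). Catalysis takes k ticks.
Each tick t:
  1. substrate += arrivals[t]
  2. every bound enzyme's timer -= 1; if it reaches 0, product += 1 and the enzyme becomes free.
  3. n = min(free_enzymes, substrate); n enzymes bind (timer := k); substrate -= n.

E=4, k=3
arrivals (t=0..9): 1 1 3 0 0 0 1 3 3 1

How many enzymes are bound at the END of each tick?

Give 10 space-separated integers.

t=0: arr=1 -> substrate=0 bound=1 product=0
t=1: arr=1 -> substrate=0 bound=2 product=0
t=2: arr=3 -> substrate=1 bound=4 product=0
t=3: arr=0 -> substrate=0 bound=4 product=1
t=4: arr=0 -> substrate=0 bound=3 product=2
t=5: arr=0 -> substrate=0 bound=1 product=4
t=6: arr=1 -> substrate=0 bound=1 product=5
t=7: arr=3 -> substrate=0 bound=4 product=5
t=8: arr=3 -> substrate=3 bound=4 product=5
t=9: arr=1 -> substrate=3 bound=4 product=6

Answer: 1 2 4 4 3 1 1 4 4 4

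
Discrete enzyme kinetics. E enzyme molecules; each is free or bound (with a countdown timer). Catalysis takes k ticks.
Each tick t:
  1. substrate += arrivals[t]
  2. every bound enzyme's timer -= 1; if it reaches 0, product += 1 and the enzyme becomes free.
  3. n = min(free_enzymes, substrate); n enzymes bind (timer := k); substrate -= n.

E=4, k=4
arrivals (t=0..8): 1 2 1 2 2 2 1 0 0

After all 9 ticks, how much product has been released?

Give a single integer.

t=0: arr=1 -> substrate=0 bound=1 product=0
t=1: arr=2 -> substrate=0 bound=3 product=0
t=2: arr=1 -> substrate=0 bound=4 product=0
t=3: arr=2 -> substrate=2 bound=4 product=0
t=4: arr=2 -> substrate=3 bound=4 product=1
t=5: arr=2 -> substrate=3 bound=4 product=3
t=6: arr=1 -> substrate=3 bound=4 product=4
t=7: arr=0 -> substrate=3 bound=4 product=4
t=8: arr=0 -> substrate=2 bound=4 product=5

Answer: 5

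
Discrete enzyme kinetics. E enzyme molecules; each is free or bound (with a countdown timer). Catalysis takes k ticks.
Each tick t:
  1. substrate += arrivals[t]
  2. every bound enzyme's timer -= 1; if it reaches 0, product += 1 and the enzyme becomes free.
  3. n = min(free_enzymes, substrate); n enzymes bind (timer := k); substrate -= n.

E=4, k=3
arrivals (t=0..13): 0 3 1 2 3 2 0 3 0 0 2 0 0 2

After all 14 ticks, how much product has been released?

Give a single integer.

Answer: 15

Derivation:
t=0: arr=0 -> substrate=0 bound=0 product=0
t=1: arr=3 -> substrate=0 bound=3 product=0
t=2: arr=1 -> substrate=0 bound=4 product=0
t=3: arr=2 -> substrate=2 bound=4 product=0
t=4: arr=3 -> substrate=2 bound=4 product=3
t=5: arr=2 -> substrate=3 bound=4 product=4
t=6: arr=0 -> substrate=3 bound=4 product=4
t=7: arr=3 -> substrate=3 bound=4 product=7
t=8: arr=0 -> substrate=2 bound=4 product=8
t=9: arr=0 -> substrate=2 bound=4 product=8
t=10: arr=2 -> substrate=1 bound=4 product=11
t=11: arr=0 -> substrate=0 bound=4 product=12
t=12: arr=0 -> substrate=0 bound=4 product=12
t=13: arr=2 -> substrate=0 bound=3 product=15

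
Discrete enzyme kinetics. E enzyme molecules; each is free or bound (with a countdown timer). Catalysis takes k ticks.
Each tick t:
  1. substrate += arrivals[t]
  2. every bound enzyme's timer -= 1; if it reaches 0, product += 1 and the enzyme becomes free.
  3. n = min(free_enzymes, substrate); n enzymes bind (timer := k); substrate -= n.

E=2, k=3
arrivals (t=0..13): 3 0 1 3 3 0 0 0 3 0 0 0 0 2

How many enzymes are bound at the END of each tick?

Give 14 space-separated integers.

t=0: arr=3 -> substrate=1 bound=2 product=0
t=1: arr=0 -> substrate=1 bound=2 product=0
t=2: arr=1 -> substrate=2 bound=2 product=0
t=3: arr=3 -> substrate=3 bound=2 product=2
t=4: arr=3 -> substrate=6 bound=2 product=2
t=5: arr=0 -> substrate=6 bound=2 product=2
t=6: arr=0 -> substrate=4 bound=2 product=4
t=7: arr=0 -> substrate=4 bound=2 product=4
t=8: arr=3 -> substrate=7 bound=2 product=4
t=9: arr=0 -> substrate=5 bound=2 product=6
t=10: arr=0 -> substrate=5 bound=2 product=6
t=11: arr=0 -> substrate=5 bound=2 product=6
t=12: arr=0 -> substrate=3 bound=2 product=8
t=13: arr=2 -> substrate=5 bound=2 product=8

Answer: 2 2 2 2 2 2 2 2 2 2 2 2 2 2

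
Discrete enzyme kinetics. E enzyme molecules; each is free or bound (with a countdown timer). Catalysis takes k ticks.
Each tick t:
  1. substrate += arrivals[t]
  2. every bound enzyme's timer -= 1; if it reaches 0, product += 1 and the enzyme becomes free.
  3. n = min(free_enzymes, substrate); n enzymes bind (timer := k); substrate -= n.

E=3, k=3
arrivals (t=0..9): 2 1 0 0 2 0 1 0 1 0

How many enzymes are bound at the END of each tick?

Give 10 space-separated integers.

Answer: 2 3 3 1 2 2 3 1 2 1

Derivation:
t=0: arr=2 -> substrate=0 bound=2 product=0
t=1: arr=1 -> substrate=0 bound=3 product=0
t=2: arr=0 -> substrate=0 bound=3 product=0
t=3: arr=0 -> substrate=0 bound=1 product=2
t=4: arr=2 -> substrate=0 bound=2 product=3
t=5: arr=0 -> substrate=0 bound=2 product=3
t=6: arr=1 -> substrate=0 bound=3 product=3
t=7: arr=0 -> substrate=0 bound=1 product=5
t=8: arr=1 -> substrate=0 bound=2 product=5
t=9: arr=0 -> substrate=0 bound=1 product=6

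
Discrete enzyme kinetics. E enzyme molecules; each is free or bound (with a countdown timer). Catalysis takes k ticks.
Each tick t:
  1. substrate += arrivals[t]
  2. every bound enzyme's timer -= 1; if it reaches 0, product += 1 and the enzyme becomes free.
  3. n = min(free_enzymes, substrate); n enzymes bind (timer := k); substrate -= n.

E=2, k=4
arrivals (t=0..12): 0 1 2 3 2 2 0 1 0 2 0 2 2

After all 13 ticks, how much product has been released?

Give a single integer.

Answer: 4

Derivation:
t=0: arr=0 -> substrate=0 bound=0 product=0
t=1: arr=1 -> substrate=0 bound=1 product=0
t=2: arr=2 -> substrate=1 bound=2 product=0
t=3: arr=3 -> substrate=4 bound=2 product=0
t=4: arr=2 -> substrate=6 bound=2 product=0
t=5: arr=2 -> substrate=7 bound=2 product=1
t=6: arr=0 -> substrate=6 bound=2 product=2
t=7: arr=1 -> substrate=7 bound=2 product=2
t=8: arr=0 -> substrate=7 bound=2 product=2
t=9: arr=2 -> substrate=8 bound=2 product=3
t=10: arr=0 -> substrate=7 bound=2 product=4
t=11: arr=2 -> substrate=9 bound=2 product=4
t=12: arr=2 -> substrate=11 bound=2 product=4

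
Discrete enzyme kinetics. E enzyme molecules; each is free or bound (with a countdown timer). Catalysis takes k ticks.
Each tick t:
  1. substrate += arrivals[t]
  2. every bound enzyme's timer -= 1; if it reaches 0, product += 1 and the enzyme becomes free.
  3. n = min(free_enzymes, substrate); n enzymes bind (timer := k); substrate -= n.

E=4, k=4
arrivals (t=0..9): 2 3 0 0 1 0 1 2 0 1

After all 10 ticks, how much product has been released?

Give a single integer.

Answer: 6

Derivation:
t=0: arr=2 -> substrate=0 bound=2 product=0
t=1: arr=3 -> substrate=1 bound=4 product=0
t=2: arr=0 -> substrate=1 bound=4 product=0
t=3: arr=0 -> substrate=1 bound=4 product=0
t=4: arr=1 -> substrate=0 bound=4 product=2
t=5: arr=0 -> substrate=0 bound=2 product=4
t=6: arr=1 -> substrate=0 bound=3 product=4
t=7: arr=2 -> substrate=1 bound=4 product=4
t=8: arr=0 -> substrate=0 bound=3 product=6
t=9: arr=1 -> substrate=0 bound=4 product=6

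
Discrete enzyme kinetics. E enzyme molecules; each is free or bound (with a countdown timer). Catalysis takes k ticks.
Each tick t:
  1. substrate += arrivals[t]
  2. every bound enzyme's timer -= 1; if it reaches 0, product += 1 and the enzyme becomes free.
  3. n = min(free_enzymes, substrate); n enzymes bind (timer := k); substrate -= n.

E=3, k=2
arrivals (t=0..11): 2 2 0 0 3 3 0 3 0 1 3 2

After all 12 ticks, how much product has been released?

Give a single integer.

t=0: arr=2 -> substrate=0 bound=2 product=0
t=1: arr=2 -> substrate=1 bound=3 product=0
t=2: arr=0 -> substrate=0 bound=2 product=2
t=3: arr=0 -> substrate=0 bound=1 product=3
t=4: arr=3 -> substrate=0 bound=3 product=4
t=5: arr=3 -> substrate=3 bound=3 product=4
t=6: arr=0 -> substrate=0 bound=3 product=7
t=7: arr=3 -> substrate=3 bound=3 product=7
t=8: arr=0 -> substrate=0 bound=3 product=10
t=9: arr=1 -> substrate=1 bound=3 product=10
t=10: arr=3 -> substrate=1 bound=3 product=13
t=11: arr=2 -> substrate=3 bound=3 product=13

Answer: 13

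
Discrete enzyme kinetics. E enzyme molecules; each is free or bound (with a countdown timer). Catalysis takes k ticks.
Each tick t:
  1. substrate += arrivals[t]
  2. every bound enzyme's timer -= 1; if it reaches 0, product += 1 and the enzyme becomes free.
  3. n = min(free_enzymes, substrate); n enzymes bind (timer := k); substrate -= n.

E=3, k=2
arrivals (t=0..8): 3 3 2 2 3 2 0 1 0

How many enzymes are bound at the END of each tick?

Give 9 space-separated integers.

t=0: arr=3 -> substrate=0 bound=3 product=0
t=1: arr=3 -> substrate=3 bound=3 product=0
t=2: arr=2 -> substrate=2 bound=3 product=3
t=3: arr=2 -> substrate=4 bound=3 product=3
t=4: arr=3 -> substrate=4 bound=3 product=6
t=5: arr=2 -> substrate=6 bound=3 product=6
t=6: arr=0 -> substrate=3 bound=3 product=9
t=7: arr=1 -> substrate=4 bound=3 product=9
t=8: arr=0 -> substrate=1 bound=3 product=12

Answer: 3 3 3 3 3 3 3 3 3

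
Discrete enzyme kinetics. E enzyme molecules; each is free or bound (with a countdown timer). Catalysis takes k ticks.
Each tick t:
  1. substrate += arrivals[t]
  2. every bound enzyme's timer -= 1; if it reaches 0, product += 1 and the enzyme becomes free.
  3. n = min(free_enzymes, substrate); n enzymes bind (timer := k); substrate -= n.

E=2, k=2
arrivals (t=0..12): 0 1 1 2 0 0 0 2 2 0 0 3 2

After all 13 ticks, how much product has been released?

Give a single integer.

Answer: 8

Derivation:
t=0: arr=0 -> substrate=0 bound=0 product=0
t=1: arr=1 -> substrate=0 bound=1 product=0
t=2: arr=1 -> substrate=0 bound=2 product=0
t=3: arr=2 -> substrate=1 bound=2 product=1
t=4: arr=0 -> substrate=0 bound=2 product=2
t=5: arr=0 -> substrate=0 bound=1 product=3
t=6: arr=0 -> substrate=0 bound=0 product=4
t=7: arr=2 -> substrate=0 bound=2 product=4
t=8: arr=2 -> substrate=2 bound=2 product=4
t=9: arr=0 -> substrate=0 bound=2 product=6
t=10: arr=0 -> substrate=0 bound=2 product=6
t=11: arr=3 -> substrate=1 bound=2 product=8
t=12: arr=2 -> substrate=3 bound=2 product=8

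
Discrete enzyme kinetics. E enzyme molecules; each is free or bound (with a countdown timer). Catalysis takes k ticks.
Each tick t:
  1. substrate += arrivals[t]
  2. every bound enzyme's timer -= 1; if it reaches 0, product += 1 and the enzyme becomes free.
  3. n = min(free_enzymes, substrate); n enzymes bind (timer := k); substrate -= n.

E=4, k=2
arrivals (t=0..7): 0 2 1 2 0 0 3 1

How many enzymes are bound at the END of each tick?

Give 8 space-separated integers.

Answer: 0 2 3 3 2 0 3 4

Derivation:
t=0: arr=0 -> substrate=0 bound=0 product=0
t=1: arr=2 -> substrate=0 bound=2 product=0
t=2: arr=1 -> substrate=0 bound=3 product=0
t=3: arr=2 -> substrate=0 bound=3 product=2
t=4: arr=0 -> substrate=0 bound=2 product=3
t=5: arr=0 -> substrate=0 bound=0 product=5
t=6: arr=3 -> substrate=0 bound=3 product=5
t=7: arr=1 -> substrate=0 bound=4 product=5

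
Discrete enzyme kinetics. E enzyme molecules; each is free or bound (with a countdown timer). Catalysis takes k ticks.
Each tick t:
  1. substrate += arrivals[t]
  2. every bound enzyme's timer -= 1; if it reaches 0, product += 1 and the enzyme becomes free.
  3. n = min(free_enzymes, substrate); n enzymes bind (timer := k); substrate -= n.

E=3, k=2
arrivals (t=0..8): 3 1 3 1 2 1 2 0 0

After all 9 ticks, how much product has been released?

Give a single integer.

t=0: arr=3 -> substrate=0 bound=3 product=0
t=1: arr=1 -> substrate=1 bound=3 product=0
t=2: arr=3 -> substrate=1 bound=3 product=3
t=3: arr=1 -> substrate=2 bound=3 product=3
t=4: arr=2 -> substrate=1 bound=3 product=6
t=5: arr=1 -> substrate=2 bound=3 product=6
t=6: arr=2 -> substrate=1 bound=3 product=9
t=7: arr=0 -> substrate=1 bound=3 product=9
t=8: arr=0 -> substrate=0 bound=1 product=12

Answer: 12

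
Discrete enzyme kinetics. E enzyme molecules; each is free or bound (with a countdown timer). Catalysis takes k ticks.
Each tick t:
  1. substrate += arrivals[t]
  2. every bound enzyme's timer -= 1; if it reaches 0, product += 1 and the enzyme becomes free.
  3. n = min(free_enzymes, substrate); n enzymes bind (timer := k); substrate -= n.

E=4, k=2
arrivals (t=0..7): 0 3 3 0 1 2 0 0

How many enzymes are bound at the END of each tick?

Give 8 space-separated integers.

t=0: arr=0 -> substrate=0 bound=0 product=0
t=1: arr=3 -> substrate=0 bound=3 product=0
t=2: arr=3 -> substrate=2 bound=4 product=0
t=3: arr=0 -> substrate=0 bound=3 product=3
t=4: arr=1 -> substrate=0 bound=3 product=4
t=5: arr=2 -> substrate=0 bound=3 product=6
t=6: arr=0 -> substrate=0 bound=2 product=7
t=7: arr=0 -> substrate=0 bound=0 product=9

Answer: 0 3 4 3 3 3 2 0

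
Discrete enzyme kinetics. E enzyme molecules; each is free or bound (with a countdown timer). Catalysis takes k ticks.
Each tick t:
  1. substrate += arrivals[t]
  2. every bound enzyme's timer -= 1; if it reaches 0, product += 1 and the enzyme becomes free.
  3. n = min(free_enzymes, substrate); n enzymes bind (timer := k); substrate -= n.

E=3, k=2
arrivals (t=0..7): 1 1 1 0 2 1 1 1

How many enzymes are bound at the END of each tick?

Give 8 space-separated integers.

Answer: 1 2 2 1 2 3 2 2

Derivation:
t=0: arr=1 -> substrate=0 bound=1 product=0
t=1: arr=1 -> substrate=0 bound=2 product=0
t=2: arr=1 -> substrate=0 bound=2 product=1
t=3: arr=0 -> substrate=0 bound=1 product=2
t=4: arr=2 -> substrate=0 bound=2 product=3
t=5: arr=1 -> substrate=0 bound=3 product=3
t=6: arr=1 -> substrate=0 bound=2 product=5
t=7: arr=1 -> substrate=0 bound=2 product=6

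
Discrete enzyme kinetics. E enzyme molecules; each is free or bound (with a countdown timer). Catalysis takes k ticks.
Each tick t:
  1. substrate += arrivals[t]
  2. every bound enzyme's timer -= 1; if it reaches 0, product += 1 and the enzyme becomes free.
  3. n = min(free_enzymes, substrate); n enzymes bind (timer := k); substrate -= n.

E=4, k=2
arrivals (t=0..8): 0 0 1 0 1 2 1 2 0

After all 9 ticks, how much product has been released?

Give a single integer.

Answer: 5

Derivation:
t=0: arr=0 -> substrate=0 bound=0 product=0
t=1: arr=0 -> substrate=0 bound=0 product=0
t=2: arr=1 -> substrate=0 bound=1 product=0
t=3: arr=0 -> substrate=0 bound=1 product=0
t=4: arr=1 -> substrate=0 bound=1 product=1
t=5: arr=2 -> substrate=0 bound=3 product=1
t=6: arr=1 -> substrate=0 bound=3 product=2
t=7: arr=2 -> substrate=0 bound=3 product=4
t=8: arr=0 -> substrate=0 bound=2 product=5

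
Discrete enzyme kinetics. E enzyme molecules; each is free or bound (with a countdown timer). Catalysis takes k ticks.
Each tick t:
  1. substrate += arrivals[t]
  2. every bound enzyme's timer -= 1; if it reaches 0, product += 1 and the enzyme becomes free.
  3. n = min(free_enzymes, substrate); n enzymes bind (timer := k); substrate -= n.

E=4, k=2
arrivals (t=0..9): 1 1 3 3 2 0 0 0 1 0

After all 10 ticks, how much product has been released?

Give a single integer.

Answer: 10

Derivation:
t=0: arr=1 -> substrate=0 bound=1 product=0
t=1: arr=1 -> substrate=0 bound=2 product=0
t=2: arr=3 -> substrate=0 bound=4 product=1
t=3: arr=3 -> substrate=2 bound=4 product=2
t=4: arr=2 -> substrate=1 bound=4 product=5
t=5: arr=0 -> substrate=0 bound=4 product=6
t=6: arr=0 -> substrate=0 bound=1 product=9
t=7: arr=0 -> substrate=0 bound=0 product=10
t=8: arr=1 -> substrate=0 bound=1 product=10
t=9: arr=0 -> substrate=0 bound=1 product=10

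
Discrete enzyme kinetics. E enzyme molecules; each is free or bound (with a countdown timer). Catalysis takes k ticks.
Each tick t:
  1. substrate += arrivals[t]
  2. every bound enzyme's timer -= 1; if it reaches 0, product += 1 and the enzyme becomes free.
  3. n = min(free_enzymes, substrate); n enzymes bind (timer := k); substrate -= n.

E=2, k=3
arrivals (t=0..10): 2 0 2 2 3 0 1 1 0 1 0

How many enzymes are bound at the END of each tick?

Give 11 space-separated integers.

Answer: 2 2 2 2 2 2 2 2 2 2 2

Derivation:
t=0: arr=2 -> substrate=0 bound=2 product=0
t=1: arr=0 -> substrate=0 bound=2 product=0
t=2: arr=2 -> substrate=2 bound=2 product=0
t=3: arr=2 -> substrate=2 bound=2 product=2
t=4: arr=3 -> substrate=5 bound=2 product=2
t=5: arr=0 -> substrate=5 bound=2 product=2
t=6: arr=1 -> substrate=4 bound=2 product=4
t=7: arr=1 -> substrate=5 bound=2 product=4
t=8: arr=0 -> substrate=5 bound=2 product=4
t=9: arr=1 -> substrate=4 bound=2 product=6
t=10: arr=0 -> substrate=4 bound=2 product=6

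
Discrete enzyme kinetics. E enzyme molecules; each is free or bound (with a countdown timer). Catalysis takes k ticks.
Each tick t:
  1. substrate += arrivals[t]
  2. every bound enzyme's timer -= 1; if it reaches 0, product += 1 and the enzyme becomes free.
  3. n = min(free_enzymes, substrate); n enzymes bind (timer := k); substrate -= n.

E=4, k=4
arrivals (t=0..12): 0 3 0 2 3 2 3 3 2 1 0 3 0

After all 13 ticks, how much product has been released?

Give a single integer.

t=0: arr=0 -> substrate=0 bound=0 product=0
t=1: arr=3 -> substrate=0 bound=3 product=0
t=2: arr=0 -> substrate=0 bound=3 product=0
t=3: arr=2 -> substrate=1 bound=4 product=0
t=4: arr=3 -> substrate=4 bound=4 product=0
t=5: arr=2 -> substrate=3 bound=4 product=3
t=6: arr=3 -> substrate=6 bound=4 product=3
t=7: arr=3 -> substrate=8 bound=4 product=4
t=8: arr=2 -> substrate=10 bound=4 product=4
t=9: arr=1 -> substrate=8 bound=4 product=7
t=10: arr=0 -> substrate=8 bound=4 product=7
t=11: arr=3 -> substrate=10 bound=4 product=8
t=12: arr=0 -> substrate=10 bound=4 product=8

Answer: 8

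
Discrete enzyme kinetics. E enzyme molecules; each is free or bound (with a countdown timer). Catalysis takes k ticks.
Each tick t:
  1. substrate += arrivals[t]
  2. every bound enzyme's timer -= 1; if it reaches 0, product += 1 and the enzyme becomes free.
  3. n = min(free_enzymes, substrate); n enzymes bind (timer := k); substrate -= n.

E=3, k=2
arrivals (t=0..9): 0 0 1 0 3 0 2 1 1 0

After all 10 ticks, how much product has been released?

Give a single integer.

Answer: 7

Derivation:
t=0: arr=0 -> substrate=0 bound=0 product=0
t=1: arr=0 -> substrate=0 bound=0 product=0
t=2: arr=1 -> substrate=0 bound=1 product=0
t=3: arr=0 -> substrate=0 bound=1 product=0
t=4: arr=3 -> substrate=0 bound=3 product=1
t=5: arr=0 -> substrate=0 bound=3 product=1
t=6: arr=2 -> substrate=0 bound=2 product=4
t=7: arr=1 -> substrate=0 bound=3 product=4
t=8: arr=1 -> substrate=0 bound=2 product=6
t=9: arr=0 -> substrate=0 bound=1 product=7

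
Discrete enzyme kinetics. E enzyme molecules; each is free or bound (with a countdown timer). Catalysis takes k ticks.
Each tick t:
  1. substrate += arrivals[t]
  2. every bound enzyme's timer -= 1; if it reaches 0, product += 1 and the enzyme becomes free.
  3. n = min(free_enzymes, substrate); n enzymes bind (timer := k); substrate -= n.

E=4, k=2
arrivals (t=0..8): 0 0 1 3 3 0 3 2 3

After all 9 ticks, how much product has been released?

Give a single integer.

t=0: arr=0 -> substrate=0 bound=0 product=0
t=1: arr=0 -> substrate=0 bound=0 product=0
t=2: arr=1 -> substrate=0 bound=1 product=0
t=3: arr=3 -> substrate=0 bound=4 product=0
t=4: arr=3 -> substrate=2 bound=4 product=1
t=5: arr=0 -> substrate=0 bound=3 product=4
t=6: arr=3 -> substrate=1 bound=4 product=5
t=7: arr=2 -> substrate=1 bound=4 product=7
t=8: arr=3 -> substrate=2 bound=4 product=9

Answer: 9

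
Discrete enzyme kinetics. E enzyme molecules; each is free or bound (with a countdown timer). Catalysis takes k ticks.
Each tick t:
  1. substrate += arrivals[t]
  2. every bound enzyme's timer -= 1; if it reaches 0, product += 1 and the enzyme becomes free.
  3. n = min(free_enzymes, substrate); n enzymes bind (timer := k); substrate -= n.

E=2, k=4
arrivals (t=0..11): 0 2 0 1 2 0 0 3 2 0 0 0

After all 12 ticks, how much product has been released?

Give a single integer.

t=0: arr=0 -> substrate=0 bound=0 product=0
t=1: arr=2 -> substrate=0 bound=2 product=0
t=2: arr=0 -> substrate=0 bound=2 product=0
t=3: arr=1 -> substrate=1 bound=2 product=0
t=4: arr=2 -> substrate=3 bound=2 product=0
t=5: arr=0 -> substrate=1 bound=2 product=2
t=6: arr=0 -> substrate=1 bound=2 product=2
t=7: arr=3 -> substrate=4 bound=2 product=2
t=8: arr=2 -> substrate=6 bound=2 product=2
t=9: arr=0 -> substrate=4 bound=2 product=4
t=10: arr=0 -> substrate=4 bound=2 product=4
t=11: arr=0 -> substrate=4 bound=2 product=4

Answer: 4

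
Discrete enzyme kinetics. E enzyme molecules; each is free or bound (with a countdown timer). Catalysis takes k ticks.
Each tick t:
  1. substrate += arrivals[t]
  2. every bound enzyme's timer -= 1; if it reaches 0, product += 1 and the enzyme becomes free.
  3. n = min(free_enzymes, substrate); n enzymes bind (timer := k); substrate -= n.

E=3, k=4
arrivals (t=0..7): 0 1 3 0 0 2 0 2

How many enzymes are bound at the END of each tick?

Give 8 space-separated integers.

Answer: 0 1 3 3 3 3 3 3

Derivation:
t=0: arr=0 -> substrate=0 bound=0 product=0
t=1: arr=1 -> substrate=0 bound=1 product=0
t=2: arr=3 -> substrate=1 bound=3 product=0
t=3: arr=0 -> substrate=1 bound=3 product=0
t=4: arr=0 -> substrate=1 bound=3 product=0
t=5: arr=2 -> substrate=2 bound=3 product=1
t=6: arr=0 -> substrate=0 bound=3 product=3
t=7: arr=2 -> substrate=2 bound=3 product=3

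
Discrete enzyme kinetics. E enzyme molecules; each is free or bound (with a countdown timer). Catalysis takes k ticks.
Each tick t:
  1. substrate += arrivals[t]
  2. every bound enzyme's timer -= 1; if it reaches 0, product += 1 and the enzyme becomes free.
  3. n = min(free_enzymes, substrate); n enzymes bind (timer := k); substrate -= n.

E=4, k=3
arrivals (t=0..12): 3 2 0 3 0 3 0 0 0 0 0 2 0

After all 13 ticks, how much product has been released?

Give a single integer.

t=0: arr=3 -> substrate=0 bound=3 product=0
t=1: arr=2 -> substrate=1 bound=4 product=0
t=2: arr=0 -> substrate=1 bound=4 product=0
t=3: arr=3 -> substrate=1 bound=4 product=3
t=4: arr=0 -> substrate=0 bound=4 product=4
t=5: arr=3 -> substrate=3 bound=4 product=4
t=6: arr=0 -> substrate=0 bound=4 product=7
t=7: arr=0 -> substrate=0 bound=3 product=8
t=8: arr=0 -> substrate=0 bound=3 product=8
t=9: arr=0 -> substrate=0 bound=0 product=11
t=10: arr=0 -> substrate=0 bound=0 product=11
t=11: arr=2 -> substrate=0 bound=2 product=11
t=12: arr=0 -> substrate=0 bound=2 product=11

Answer: 11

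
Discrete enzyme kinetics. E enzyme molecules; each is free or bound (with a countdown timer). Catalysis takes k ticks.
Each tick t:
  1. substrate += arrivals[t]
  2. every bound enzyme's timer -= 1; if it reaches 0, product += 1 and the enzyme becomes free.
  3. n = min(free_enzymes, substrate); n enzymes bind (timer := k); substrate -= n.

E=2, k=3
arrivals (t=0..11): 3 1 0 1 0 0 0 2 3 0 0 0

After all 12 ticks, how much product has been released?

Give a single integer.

t=0: arr=3 -> substrate=1 bound=2 product=0
t=1: arr=1 -> substrate=2 bound=2 product=0
t=2: arr=0 -> substrate=2 bound=2 product=0
t=3: arr=1 -> substrate=1 bound=2 product=2
t=4: arr=0 -> substrate=1 bound=2 product=2
t=5: arr=0 -> substrate=1 bound=2 product=2
t=6: arr=0 -> substrate=0 bound=1 product=4
t=7: arr=2 -> substrate=1 bound=2 product=4
t=8: arr=3 -> substrate=4 bound=2 product=4
t=9: arr=0 -> substrate=3 bound=2 product=5
t=10: arr=0 -> substrate=2 bound=2 product=6
t=11: arr=0 -> substrate=2 bound=2 product=6

Answer: 6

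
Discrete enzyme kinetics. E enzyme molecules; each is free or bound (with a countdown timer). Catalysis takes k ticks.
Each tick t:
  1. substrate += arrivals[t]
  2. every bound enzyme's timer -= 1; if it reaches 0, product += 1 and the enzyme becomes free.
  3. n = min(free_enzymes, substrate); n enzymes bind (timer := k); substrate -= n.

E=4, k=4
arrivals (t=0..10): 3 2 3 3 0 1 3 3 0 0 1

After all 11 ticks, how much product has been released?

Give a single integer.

t=0: arr=3 -> substrate=0 bound=3 product=0
t=1: arr=2 -> substrate=1 bound=4 product=0
t=2: arr=3 -> substrate=4 bound=4 product=0
t=3: arr=3 -> substrate=7 bound=4 product=0
t=4: arr=0 -> substrate=4 bound=4 product=3
t=5: arr=1 -> substrate=4 bound=4 product=4
t=6: arr=3 -> substrate=7 bound=4 product=4
t=7: arr=3 -> substrate=10 bound=4 product=4
t=8: arr=0 -> substrate=7 bound=4 product=7
t=9: arr=0 -> substrate=6 bound=4 product=8
t=10: arr=1 -> substrate=7 bound=4 product=8

Answer: 8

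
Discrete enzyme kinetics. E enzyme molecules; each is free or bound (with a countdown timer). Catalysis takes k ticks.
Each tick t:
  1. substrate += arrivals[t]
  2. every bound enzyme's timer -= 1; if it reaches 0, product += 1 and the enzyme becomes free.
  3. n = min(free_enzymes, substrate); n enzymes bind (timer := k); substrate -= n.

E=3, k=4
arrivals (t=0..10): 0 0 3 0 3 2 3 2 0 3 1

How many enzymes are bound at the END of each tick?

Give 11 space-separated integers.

Answer: 0 0 3 3 3 3 3 3 3 3 3

Derivation:
t=0: arr=0 -> substrate=0 bound=0 product=0
t=1: arr=0 -> substrate=0 bound=0 product=0
t=2: arr=3 -> substrate=0 bound=3 product=0
t=3: arr=0 -> substrate=0 bound=3 product=0
t=4: arr=3 -> substrate=3 bound=3 product=0
t=5: arr=2 -> substrate=5 bound=3 product=0
t=6: arr=3 -> substrate=5 bound=3 product=3
t=7: arr=2 -> substrate=7 bound=3 product=3
t=8: arr=0 -> substrate=7 bound=3 product=3
t=9: arr=3 -> substrate=10 bound=3 product=3
t=10: arr=1 -> substrate=8 bound=3 product=6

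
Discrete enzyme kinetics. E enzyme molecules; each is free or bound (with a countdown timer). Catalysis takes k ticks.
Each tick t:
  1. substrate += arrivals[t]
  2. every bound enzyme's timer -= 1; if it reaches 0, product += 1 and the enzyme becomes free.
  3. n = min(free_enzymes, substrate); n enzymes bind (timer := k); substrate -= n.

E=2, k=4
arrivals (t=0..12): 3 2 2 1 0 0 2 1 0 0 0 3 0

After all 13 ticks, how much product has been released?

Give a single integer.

Answer: 6

Derivation:
t=0: arr=3 -> substrate=1 bound=2 product=0
t=1: arr=2 -> substrate=3 bound=2 product=0
t=2: arr=2 -> substrate=5 bound=2 product=0
t=3: arr=1 -> substrate=6 bound=2 product=0
t=4: arr=0 -> substrate=4 bound=2 product=2
t=5: arr=0 -> substrate=4 bound=2 product=2
t=6: arr=2 -> substrate=6 bound=2 product=2
t=7: arr=1 -> substrate=7 bound=2 product=2
t=8: arr=0 -> substrate=5 bound=2 product=4
t=9: arr=0 -> substrate=5 bound=2 product=4
t=10: arr=0 -> substrate=5 bound=2 product=4
t=11: arr=3 -> substrate=8 bound=2 product=4
t=12: arr=0 -> substrate=6 bound=2 product=6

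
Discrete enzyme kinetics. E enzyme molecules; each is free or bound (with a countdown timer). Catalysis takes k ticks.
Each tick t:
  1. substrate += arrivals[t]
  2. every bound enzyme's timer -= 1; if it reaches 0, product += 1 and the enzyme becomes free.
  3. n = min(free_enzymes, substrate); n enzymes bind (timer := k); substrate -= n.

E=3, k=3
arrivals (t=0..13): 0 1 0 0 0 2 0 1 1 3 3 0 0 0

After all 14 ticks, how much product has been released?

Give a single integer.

Answer: 7

Derivation:
t=0: arr=0 -> substrate=0 bound=0 product=0
t=1: arr=1 -> substrate=0 bound=1 product=0
t=2: arr=0 -> substrate=0 bound=1 product=0
t=3: arr=0 -> substrate=0 bound=1 product=0
t=4: arr=0 -> substrate=0 bound=0 product=1
t=5: arr=2 -> substrate=0 bound=2 product=1
t=6: arr=0 -> substrate=0 bound=2 product=1
t=7: arr=1 -> substrate=0 bound=3 product=1
t=8: arr=1 -> substrate=0 bound=2 product=3
t=9: arr=3 -> substrate=2 bound=3 product=3
t=10: arr=3 -> substrate=4 bound=3 product=4
t=11: arr=0 -> substrate=3 bound=3 product=5
t=12: arr=0 -> substrate=2 bound=3 product=6
t=13: arr=0 -> substrate=1 bound=3 product=7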